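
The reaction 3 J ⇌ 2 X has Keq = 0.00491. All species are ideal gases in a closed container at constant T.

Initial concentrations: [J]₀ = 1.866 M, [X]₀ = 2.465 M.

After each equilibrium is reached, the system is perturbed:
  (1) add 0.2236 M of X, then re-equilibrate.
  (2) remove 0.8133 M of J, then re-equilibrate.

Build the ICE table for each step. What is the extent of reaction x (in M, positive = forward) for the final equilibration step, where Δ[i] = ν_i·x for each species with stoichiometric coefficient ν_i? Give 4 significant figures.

x = -0.06788 M

Q₀ = 0.9352 vs Keq = 0.00491 ⇒ Q>K, reverse
Step 1:
                    J           X
  init          1.866       2.465
  Δ             2.679      -1.786
  eq            4.545       0.679
  solve Keq expr → x = -0.893; check Q = 0.00491
Then add 0.2236 M of X.
Step 2:
                    J           X
  init          4.545      0.9026
  Δ            0.2502     -0.1668
  eq            4.795      0.7358
  solve Keq expr → x = -0.08339; check Q = 0.00491
Then remove 0.8133 M of J.
Step 3:
                    J           X
  init          3.982      0.7358
  Δ            0.2036     -0.1358
  eq            4.186         0.6
  solve Keq expr → x = -0.06788; check Q = 0.00491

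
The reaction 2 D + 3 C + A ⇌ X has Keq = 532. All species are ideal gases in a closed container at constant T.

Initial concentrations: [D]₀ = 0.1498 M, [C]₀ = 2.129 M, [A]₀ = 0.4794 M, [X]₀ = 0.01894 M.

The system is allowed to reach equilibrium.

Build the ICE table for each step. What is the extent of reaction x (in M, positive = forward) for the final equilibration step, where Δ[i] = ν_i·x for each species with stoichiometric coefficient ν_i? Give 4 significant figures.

Q₀ = 0.1824 vs Keq = 532 ⇒ Q<K, forward
Step 1:
                    D           C           A           X
  Initial      0.1498       2.129      0.4794     0.01894
  Change      -0.1421     -0.2132    -0.07106     0.07106
  Equil      0.007676       1.916      0.4083        0.09
  solve Keq expr → x = 0.07106; check Q = 532

x = 0.07106 M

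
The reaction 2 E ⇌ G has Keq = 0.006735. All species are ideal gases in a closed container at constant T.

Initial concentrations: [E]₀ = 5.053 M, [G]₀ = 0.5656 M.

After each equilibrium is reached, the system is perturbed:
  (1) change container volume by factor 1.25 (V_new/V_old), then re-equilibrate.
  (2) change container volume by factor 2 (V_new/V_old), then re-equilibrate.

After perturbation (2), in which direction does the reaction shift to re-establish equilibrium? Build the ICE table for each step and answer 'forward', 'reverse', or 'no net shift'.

Q₀ = 0.02215 vs Keq = 0.006735 ⇒ Q>K, reverse
Step 1:
                   E          G
  I            5.053     0.5656
  C           0.6873    -0.3437
  E             5.74     0.2219
  solve Keq expr → x = -0.3437; check Q = 0.006735
Then change container volume by factor 1.25 (V_new/V_old).
Step 2:
                   E          G
  I            4.592     0.1775
  C          0.06315   -0.03158
  E            4.655      0.146
  solve Keq expr → x = -0.03158; check Q = 0.006735
Then change container volume by factor 2 (V_new/V_old).
Step 3:
                   E          G
  I            2.328    0.07298
  C          0.06862   -0.03431
  E            2.396    0.03868
  solve Keq expr → x = -0.03431; check Q = 0.006735

Direction: reverse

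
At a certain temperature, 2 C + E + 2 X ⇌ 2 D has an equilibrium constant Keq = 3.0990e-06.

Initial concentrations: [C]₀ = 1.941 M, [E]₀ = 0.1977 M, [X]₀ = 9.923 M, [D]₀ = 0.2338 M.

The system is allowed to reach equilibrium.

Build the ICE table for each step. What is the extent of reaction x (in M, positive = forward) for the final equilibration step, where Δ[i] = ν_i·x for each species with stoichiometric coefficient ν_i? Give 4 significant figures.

Q₀ = 7.4532e-04 vs Keq = 3.0990e-06 ⇒ Q>K, reverse
Step 1:
                   C          E          X          D
  I            1.941     0.1977      9.923     0.2338
  C           0.2126     0.1063     0.2126    -0.2126
  E            2.154      0.304      10.14    0.02119
  solve Keq expr → x = -0.1063; check Q = 3.0990e-06

x = -0.1063 M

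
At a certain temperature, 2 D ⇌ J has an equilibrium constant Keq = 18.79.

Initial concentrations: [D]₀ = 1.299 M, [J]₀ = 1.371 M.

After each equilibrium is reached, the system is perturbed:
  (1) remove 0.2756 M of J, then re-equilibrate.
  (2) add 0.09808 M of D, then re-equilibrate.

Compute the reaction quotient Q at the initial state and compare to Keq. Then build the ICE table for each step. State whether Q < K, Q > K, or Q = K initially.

Q₀ = 0.8125; Q < K (proceeds forward)

Q₀ = 0.8125 vs Keq = 18.79 ⇒ Q<K, forward
Step 1:
                  D         J
  I           1.299     1.371
  C         -0.9841    0.4921
  E          0.3149     1.863
  solve Keq expr → x = 0.4921; check Q = 18.79
Then remove 0.2756 M of J.
Step 2:
                  D         J
  I          0.3149     1.587
  C        -0.02316   0.01158
  E          0.2917     1.599
  solve Keq expr → x = 0.01158; check Q = 18.79
Then add 0.09808 M of D.
Step 3:
                  D         J
  I          0.3898     1.599
  C        -0.09383   0.04692
  E           0.296     1.646
  solve Keq expr → x = 0.04692; check Q = 18.79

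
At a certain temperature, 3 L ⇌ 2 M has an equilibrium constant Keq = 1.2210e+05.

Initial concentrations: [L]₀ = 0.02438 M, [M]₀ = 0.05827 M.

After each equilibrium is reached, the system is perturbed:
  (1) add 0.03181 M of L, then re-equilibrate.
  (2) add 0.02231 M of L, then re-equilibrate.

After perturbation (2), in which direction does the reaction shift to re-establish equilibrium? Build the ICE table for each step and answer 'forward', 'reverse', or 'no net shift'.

Direction: forward

Q₀ = 234.3 vs Keq = 1.2210e+05 ⇒ Q<K, forward
Step 1:
                  L         M
  I         0.02438   0.05827
  C        -0.02089   0.01392
  E        0.003495   0.07219
  solve Keq expr → x = 0.006962; check Q = 1.2210e+05
Then add 0.03181 M of L.
Step 2:
                  L         M
  I          0.0353   0.07219
  C        -0.03117   0.02078
  E        0.004137   0.09297
  solve Keq expr → x = 0.01039; check Q = 1.2210e+05
Then add 0.02231 M of L.
Step 3:
                  L         M
  I         0.02645   0.09297
  C        -0.02189   0.01459
  E        0.004559    0.1076
  solve Keq expr → x = 0.007296; check Q = 1.2210e+05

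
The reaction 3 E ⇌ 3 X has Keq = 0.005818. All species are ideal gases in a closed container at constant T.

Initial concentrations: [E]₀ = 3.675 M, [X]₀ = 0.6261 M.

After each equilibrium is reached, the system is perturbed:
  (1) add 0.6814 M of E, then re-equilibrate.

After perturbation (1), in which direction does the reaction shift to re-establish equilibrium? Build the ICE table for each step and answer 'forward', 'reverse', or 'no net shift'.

Q₀ = 0.004945 vs Keq = 0.005818 ⇒ Q<K, forward
Step 1:
                    E           X
  Initial       3.675      0.6261
  Change     -0.02955     0.02955
  Equil         3.645      0.6557
  solve Keq expr → x = 0.009852; check Q = 0.005818
Then add 0.6814 M of E.
Step 2:
                    E           X
  Initial       4.327      0.6557
  Change      -0.1039      0.1039
  Equil         4.223      0.7595
  solve Keq expr → x = 0.03462; check Q = 0.005818

Direction: forward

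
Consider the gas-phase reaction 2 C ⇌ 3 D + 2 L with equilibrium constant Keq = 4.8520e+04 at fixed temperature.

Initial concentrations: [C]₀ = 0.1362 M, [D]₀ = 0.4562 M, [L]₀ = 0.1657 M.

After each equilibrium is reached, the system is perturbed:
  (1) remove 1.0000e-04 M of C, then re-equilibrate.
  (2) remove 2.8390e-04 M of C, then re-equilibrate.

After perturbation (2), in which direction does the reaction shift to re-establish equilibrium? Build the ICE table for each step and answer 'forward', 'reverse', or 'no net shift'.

Direction: reverse

Q₀ = 0.1405 vs Keq = 4.8520e+04 ⇒ Q<K, forward
Step 1:
                    C           D           L
  Initial      0.1362      0.4562      0.1657
  Change      -0.1355      0.2032      0.1355
  Equil    7.3211e-04      0.6594      0.3012
  solve Keq expr → x = 0.06773; check Q = 4.8520e+04
Then remove 1.0000e-04 M of C.
Step 2:
                    C           D           L
  Initial  6.3211e-04      0.6594      0.3012
  Change   9.9510e-05 -1.4926e-04 -9.9510e-05
  Equil    7.3161e-04      0.6593      0.3011
  solve Keq expr → x = -4.9755e-05; check Q = 4.8520e+04
Then remove 2.8390e-04 M of C.
Step 3:
                    C           D           L
  Initial  4.4771e-04      0.6593      0.3011
  Change   2.8251e-04 -4.2376e-04 -2.8251e-04
  Equil    7.3022e-04      0.6588      0.3008
  solve Keq expr → x = -1.4125e-04; check Q = 4.8520e+04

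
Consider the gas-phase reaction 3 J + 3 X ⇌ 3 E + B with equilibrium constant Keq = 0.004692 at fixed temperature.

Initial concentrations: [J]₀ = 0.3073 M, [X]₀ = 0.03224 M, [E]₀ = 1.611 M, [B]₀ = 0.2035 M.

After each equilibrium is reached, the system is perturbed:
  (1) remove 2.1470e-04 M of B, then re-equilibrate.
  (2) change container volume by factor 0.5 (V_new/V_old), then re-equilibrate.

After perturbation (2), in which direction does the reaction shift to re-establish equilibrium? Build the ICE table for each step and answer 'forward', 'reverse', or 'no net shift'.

Direction: forward

Q₀ = 8.7494e+05 vs Keq = 0.004692 ⇒ Q>K, reverse
Step 1:
                    J           X           E           B
  I            0.3073     0.03224       1.611      0.2035
  C            0.6077      0.6077     -0.6077     -0.2026
  E             0.915      0.6399       1.003  9.3273e-04
  solve Keq expr → x = -0.2026; check Q = 0.004692
Then remove 2.1470e-04 M of B.
Step 2:
                    J           X           E           B
  I             0.915      0.6399       1.003  7.1803e-04
  C       -6.2500e-04 -6.2500e-04  6.2500e-04  2.0833e-04
  E            0.9144      0.6393       1.004  9.2636e-04
  solve Keq expr → x = 2.0833e-04; check Q = 0.004692
Then change container volume by factor 0.5 (V_new/V_old).
Step 3:
                    J           X           E           B
  I             1.829       1.279       2.008    0.001853
  C          -0.01492    -0.01492     0.01492    0.004975
  E             1.814       1.264       2.023    0.006827
  solve Keq expr → x = 0.004975; check Q = 0.004692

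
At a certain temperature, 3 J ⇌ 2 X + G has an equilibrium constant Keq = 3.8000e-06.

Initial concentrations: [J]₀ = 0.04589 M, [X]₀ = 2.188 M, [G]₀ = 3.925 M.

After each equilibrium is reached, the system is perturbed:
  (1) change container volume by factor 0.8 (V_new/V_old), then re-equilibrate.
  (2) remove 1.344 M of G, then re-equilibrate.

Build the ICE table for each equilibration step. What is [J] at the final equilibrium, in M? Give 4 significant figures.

[J]_eq = 4.143 M

Q₀ = 1.9444e+05 vs Keq = 3.8000e-06 ⇒ Q>K, reverse
Step 1:
                    J           X           G
  I           0.04589       2.188       3.925
  C             3.272      -2.181      -1.091
  E             3.317    0.006996       2.834
  solve Keq expr → x = -1.091; check Q = 3.8000e-06
Then change container volume by factor 0.8 (V_new/V_old).
Step 2:
                    J           X           G
  I             4.147    0.008745       3.543
  C                 0           0           0
  E             4.147    0.008745       3.543
  solve Keq expr → x = 0; check Q = 3.8000e-06
Then remove 1.344 M of G.
Step 3:
                    J           X           G
  I             4.147    0.008745       2.199
  C         -0.003507    0.002338    0.001169
  E             4.143     0.01108         2.2
  solve Keq expr → x = 0.001169; check Q = 3.8000e-06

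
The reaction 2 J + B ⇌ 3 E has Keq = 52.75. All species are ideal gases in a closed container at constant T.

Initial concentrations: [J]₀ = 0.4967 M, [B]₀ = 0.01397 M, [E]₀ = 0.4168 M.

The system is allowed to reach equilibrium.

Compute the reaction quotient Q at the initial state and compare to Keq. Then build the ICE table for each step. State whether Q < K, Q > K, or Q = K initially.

Q₀ = 21.01 vs Keq = 52.75 ⇒ Q<K, forward
Step 1:
                   J          B          E
  init        0.4967    0.01397     0.4168
  Δ         -0.01424  -0.007119    0.02136
  eq          0.4825   0.006851     0.4382
  solve Keq expr → x = 0.007119; check Q = 52.75

Q₀ = 21.01; Q < K (proceeds forward)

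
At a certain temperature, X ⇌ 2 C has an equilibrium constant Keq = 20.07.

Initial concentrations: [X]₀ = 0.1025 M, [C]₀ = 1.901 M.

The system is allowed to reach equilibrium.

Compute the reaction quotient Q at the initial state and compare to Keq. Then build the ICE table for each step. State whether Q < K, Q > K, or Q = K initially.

Q₀ = 35.26; Q > K (proceeds reverse)

Q₀ = 35.26 vs Keq = 20.07 ⇒ Q>K, reverse
Step 1:
                   X          C
  init        0.1025      1.901
  Δ          0.05671    -0.1134
  eq          0.1592      1.788
  solve Keq expr → x = -0.05671; check Q = 20.07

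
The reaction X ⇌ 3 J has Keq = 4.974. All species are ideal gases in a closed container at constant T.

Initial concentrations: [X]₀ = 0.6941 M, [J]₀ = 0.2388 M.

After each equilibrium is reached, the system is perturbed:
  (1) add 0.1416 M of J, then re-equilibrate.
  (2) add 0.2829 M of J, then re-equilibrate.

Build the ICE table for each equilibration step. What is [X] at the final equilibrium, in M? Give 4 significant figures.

[X]_eq = 0.4721 M

Q₀ = 0.01962 vs Keq = 4.974 ⇒ Q<K, forward
Step 1:
                   X          J
  init        0.6941     0.2388
  Δ          -0.3276     0.9828
  eq          0.3665      1.222
  solve Keq expr → x = 0.3276; check Q = 4.974
Then add 0.1416 M of J.
Step 2:
                   X          J
  init        0.3665      1.363
  Δ          0.03473    -0.1042
  eq          0.4012      1.259
  solve Keq expr → x = -0.03473; check Q = 4.974
Then add 0.2829 M of J.
Step 3:
                   X          J
  init        0.4012      1.542
  Δ          0.07091    -0.2127
  eq          0.4721      1.329
  solve Keq expr → x = -0.07091; check Q = 4.974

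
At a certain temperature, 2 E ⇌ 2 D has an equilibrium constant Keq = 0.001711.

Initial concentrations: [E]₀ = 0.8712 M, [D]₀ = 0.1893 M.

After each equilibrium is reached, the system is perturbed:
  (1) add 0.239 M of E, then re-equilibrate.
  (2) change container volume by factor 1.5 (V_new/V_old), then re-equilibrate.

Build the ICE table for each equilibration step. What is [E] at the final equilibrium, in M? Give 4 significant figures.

Q₀ = 0.04721 vs Keq = 0.001711 ⇒ Q>K, reverse
Step 1:
                   E          D
  Initial     0.8712     0.1893
  Change      0.1472    -0.1472
  Equil        1.018    0.04212
  solve Keq expr → x = -0.07359; check Q = 0.001711
Then add 0.239 M of E.
Step 2:
                   E          D
  Initial      1.257    0.04212
  Change   -0.009493   0.009493
  Equil        1.248    0.05162
  solve Keq expr → x = 0.004747; check Q = 0.001711
Then change container volume by factor 1.5 (V_new/V_old).
Step 3:
                   E          D
  Initial     0.8319    0.03441
  Change           0          0
  Equil       0.8319    0.03441
  solve Keq expr → x = 0; check Q = 0.001711

[E]_eq = 0.8319 M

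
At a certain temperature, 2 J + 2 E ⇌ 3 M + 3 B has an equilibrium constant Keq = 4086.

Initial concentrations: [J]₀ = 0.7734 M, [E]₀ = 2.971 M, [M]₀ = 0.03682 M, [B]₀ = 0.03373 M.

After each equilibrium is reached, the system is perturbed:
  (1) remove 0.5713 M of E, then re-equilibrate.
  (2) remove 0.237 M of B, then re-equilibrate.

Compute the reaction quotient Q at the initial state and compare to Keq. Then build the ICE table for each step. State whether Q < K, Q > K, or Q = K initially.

Q₀ = 3.6282e-10 vs Keq = 4086 ⇒ Q<K, forward
Step 1:
                    J           E           M           B
  Initial      0.7734       2.971     0.03682     0.03373
  Change      -0.7618     -0.7618       1.143       1.143
  Equil       0.01158       2.209        1.18       1.176
  solve Keq expr → x = 0.3809; check Q = 4086
Then remove 0.5713 M of E.
Step 2:
                    J           E           M           B
  Initial     0.01158       1.638        1.18       1.176
  Change     0.003778    0.003778   -0.005667   -0.005667
  Equil       0.01535       1.642       1.174       1.171
  solve Keq expr → x = -0.001889; check Q = 4086
Then remove 0.237 M of B.
Step 3:
                    J           E           M           B
  Initial     0.01535       1.642       1.174      0.9338
  Change     -0.00419    -0.00419    0.006285    0.006285
  Equil       0.01116       1.637        1.18      0.9401
  solve Keq expr → x = 0.002095; check Q = 4086

Q₀ = 3.6282e-10; Q < K (proceeds forward)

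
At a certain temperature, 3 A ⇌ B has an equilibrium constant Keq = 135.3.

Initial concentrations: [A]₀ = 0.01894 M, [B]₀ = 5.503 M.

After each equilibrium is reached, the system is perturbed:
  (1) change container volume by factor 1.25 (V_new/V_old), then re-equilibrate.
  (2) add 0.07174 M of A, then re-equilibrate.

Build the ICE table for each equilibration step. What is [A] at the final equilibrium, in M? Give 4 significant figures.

[A]_eq = 0.3174 M

Q₀ = 8.0995e+05 vs Keq = 135.3 ⇒ Q>K, reverse
Step 1:
                   A          B
  Initial    0.01894      5.503
  Change      0.3227    -0.1076
  Equil       0.3416      5.395
  solve Keq expr → x = -0.1076; check Q = 135.3
Then change container volume by factor 1.25 (V_new/V_old).
Step 2:
                   A          B
  Initial     0.2733      4.316
  Change     0.04348   -0.01449
  Equil       0.3168      4.302
  solve Keq expr → x = -0.01449; check Q = 135.3
Then add 0.07174 M of A.
Step 3:
                   A          B
  Initial     0.3885      4.302
  Change    -0.07116    0.02372
  Equil       0.3174      4.326
  solve Keq expr → x = 0.02372; check Q = 135.3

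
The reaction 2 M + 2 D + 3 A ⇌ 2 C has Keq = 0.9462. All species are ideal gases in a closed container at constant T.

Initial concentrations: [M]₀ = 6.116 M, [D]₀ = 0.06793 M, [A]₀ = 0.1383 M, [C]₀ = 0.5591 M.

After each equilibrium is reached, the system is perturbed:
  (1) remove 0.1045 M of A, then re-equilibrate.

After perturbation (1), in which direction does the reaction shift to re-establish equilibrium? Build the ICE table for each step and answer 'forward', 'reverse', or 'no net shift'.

Q₀ = 684.6 vs Keq = 0.9462 ⇒ Q>K, reverse
Step 1:
                    M           D           A           C
  I             6.116     0.06793      0.1383      0.5591
  C            0.1765      0.1765      0.2647     -0.1765
  E             6.292      0.2444       0.403      0.3826
  solve Keq expr → x = -0.08823; check Q = 0.9462
Then remove 0.1045 M of A.
Step 2:
                    M           D           A           C
  I             6.292      0.2444      0.2985      0.3826
  C           0.03285     0.03285     0.04927    -0.03285
  E             6.325      0.2772      0.3478      0.3498
  solve Keq expr → x = -0.01642; check Q = 0.9462

Direction: reverse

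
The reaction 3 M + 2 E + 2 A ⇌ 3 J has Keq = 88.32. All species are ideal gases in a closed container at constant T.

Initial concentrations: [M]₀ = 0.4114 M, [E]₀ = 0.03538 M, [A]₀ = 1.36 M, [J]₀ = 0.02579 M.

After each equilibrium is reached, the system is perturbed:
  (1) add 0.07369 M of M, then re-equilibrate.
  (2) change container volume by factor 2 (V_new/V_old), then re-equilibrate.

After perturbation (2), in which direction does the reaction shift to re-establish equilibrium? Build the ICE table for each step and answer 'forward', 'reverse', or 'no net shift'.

Q₀ = 0.1064 vs Keq = 88.32 ⇒ Q<K, forward
Step 1:
                    M           E           A           J
  I            0.4114     0.03538        1.36     0.02579
  C          -0.04332    -0.02888    -0.02888     0.04332
  E            0.3681    0.006503       1.331     0.06911
  solve Keq expr → x = 0.01444; check Q = 88.32
Then add 0.07369 M of M.
Step 2:
                    M           E           A           J
  I            0.4418    0.006503       1.331     0.06911
  C         -0.001959   -0.001306   -0.001306    0.001959
  E            0.4398    0.005197        1.33     0.07106
  solve Keq expr → x = 6.5292e-04; check Q = 88.32
Then change container volume by factor 2 (V_new/V_old).
Step 3:
                    M           E           A           J
  I            0.2199    0.002598      0.6649     0.03553
  C          0.006836    0.004558    0.004558   -0.006836
  E            0.2267    0.007156      0.6695      0.0287
  solve Keq expr → x = -0.002279; check Q = 88.32

Direction: reverse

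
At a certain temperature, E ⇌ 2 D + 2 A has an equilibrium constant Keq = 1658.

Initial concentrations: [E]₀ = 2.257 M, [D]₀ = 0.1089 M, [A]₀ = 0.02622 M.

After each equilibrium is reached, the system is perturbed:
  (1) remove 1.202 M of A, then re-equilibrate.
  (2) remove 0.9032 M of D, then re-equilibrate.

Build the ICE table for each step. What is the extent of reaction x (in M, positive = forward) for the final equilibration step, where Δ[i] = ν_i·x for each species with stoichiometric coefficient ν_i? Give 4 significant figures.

x = 0.03532 M

Q₀ = 3.6123e-06 vs Keq = 1658 ⇒ Q<K, forward
Step 1:
                   E          D          A
  init         2.257     0.1089    0.02622
  Δ           -2.069      4.137      4.137
  eq          0.1885      4.246      4.163
  solve Keq expr → x = 2.069; check Q = 1658
Then remove 1.202 M of A.
Step 2:
                   E          D          A
  init        0.1885      4.246      2.961
  Δ         -0.07552      0.151      0.151
  eq           0.113      4.397      3.112
  solve Keq expr → x = 0.07552; check Q = 1658
Then remove 0.9032 M of D.
Step 3:
                   E          D          A
  init         0.113      3.494      3.112
  Δ         -0.03532    0.07064    0.07064
  eq         0.07763      3.564      3.183
  solve Keq expr → x = 0.03532; check Q = 1658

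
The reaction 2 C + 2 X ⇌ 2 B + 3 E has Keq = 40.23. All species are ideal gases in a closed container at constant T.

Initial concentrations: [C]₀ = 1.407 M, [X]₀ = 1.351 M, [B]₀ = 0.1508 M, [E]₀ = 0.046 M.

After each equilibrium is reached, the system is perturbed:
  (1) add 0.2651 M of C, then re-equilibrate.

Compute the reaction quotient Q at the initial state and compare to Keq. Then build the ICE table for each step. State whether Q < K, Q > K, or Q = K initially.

Q₀ = 6.1260e-07; Q < K (proceeds forward)

Q₀ = 6.1260e-07 vs Keq = 40.23 ⇒ Q<K, forward
Step 1:
                    C           X           B           E
  Initial       1.407       1.351      0.1508       0.046
  Change      -0.8733     -0.8733      0.8733        1.31
  Equil        0.5337      0.4777       1.024       1.356
  solve Keq expr → x = 0.4367; check Q = 40.23
Then add 0.2651 M of C.
Step 2:
                    C           X           B           E
  Initial      0.7988      0.4777       1.024       1.356
  Change     -0.06603    -0.06603     0.06603     0.09905
  Equil        0.7328      0.4117        1.09       1.455
  solve Keq expr → x = 0.03302; check Q = 40.23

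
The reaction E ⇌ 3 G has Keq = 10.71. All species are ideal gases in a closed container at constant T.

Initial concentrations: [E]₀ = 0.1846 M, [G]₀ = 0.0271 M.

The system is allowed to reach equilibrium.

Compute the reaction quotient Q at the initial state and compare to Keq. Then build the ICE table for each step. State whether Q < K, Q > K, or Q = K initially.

Q₀ = 1.0781e-04 vs Keq = 10.71 ⇒ Q<K, forward
Step 1:
                  E         G
  I          0.1846    0.0271
  C         -0.1701    0.5103
  E         0.01449    0.5374
  solve Keq expr → x = 0.1701; check Q = 10.71

Q₀ = 1.0781e-04; Q < K (proceeds forward)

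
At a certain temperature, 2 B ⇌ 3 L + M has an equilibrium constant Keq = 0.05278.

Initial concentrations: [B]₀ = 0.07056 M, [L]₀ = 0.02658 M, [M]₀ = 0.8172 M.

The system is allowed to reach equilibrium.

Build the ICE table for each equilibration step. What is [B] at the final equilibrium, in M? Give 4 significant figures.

Q₀ = 0.003082 vs Keq = 0.05278 ⇒ Q<K, forward
Step 1:
                   B          L          M
  I          0.07056    0.02658     0.8172
  C         -0.01913    0.02869   0.009564
  E          0.05143    0.05527     0.8268
  solve Keq expr → x = 0.009564; check Q = 0.05278

[B]_eq = 0.05143 M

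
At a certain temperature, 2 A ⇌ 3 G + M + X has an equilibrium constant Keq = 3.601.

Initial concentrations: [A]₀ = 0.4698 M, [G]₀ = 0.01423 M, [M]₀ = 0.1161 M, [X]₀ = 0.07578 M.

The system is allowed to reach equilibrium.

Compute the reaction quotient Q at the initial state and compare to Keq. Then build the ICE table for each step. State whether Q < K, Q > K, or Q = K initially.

Q₀ = 1.1486e-07; Q < K (proceeds forward)

Q₀ = 1.1486e-07 vs Keq = 3.601 ⇒ Q<K, forward
Step 1:
                  A         G         M         X
  Initial    0.4698   0.01423    0.1161   0.07578
  Change    -0.3964    0.5945    0.1982    0.1982
  Equil     0.07344    0.6088    0.3143     0.274
  solve Keq expr → x = 0.1982; check Q = 3.601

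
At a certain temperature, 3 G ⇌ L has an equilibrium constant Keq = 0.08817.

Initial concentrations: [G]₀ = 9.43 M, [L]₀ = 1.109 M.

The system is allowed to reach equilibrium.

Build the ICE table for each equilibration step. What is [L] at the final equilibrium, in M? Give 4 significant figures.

[L]_eq = 3.154 M

Q₀ = 0.001323 vs Keq = 0.08817 ⇒ Q<K, forward
Step 1:
                   G          L
  Initial       9.43      1.109
  Change      -6.135      2.045
  Equil        3.295      3.154
  solve Keq expr → x = 2.045; check Q = 0.08817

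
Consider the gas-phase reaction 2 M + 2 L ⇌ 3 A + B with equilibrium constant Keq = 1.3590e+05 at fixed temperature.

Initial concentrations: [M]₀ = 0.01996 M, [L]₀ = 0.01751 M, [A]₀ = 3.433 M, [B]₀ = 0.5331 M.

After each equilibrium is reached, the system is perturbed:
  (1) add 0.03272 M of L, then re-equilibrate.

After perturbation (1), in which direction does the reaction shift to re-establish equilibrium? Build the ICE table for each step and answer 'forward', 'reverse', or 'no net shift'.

Direction: forward

Q₀ = 1.7658e+08 vs Keq = 1.3590e+05 ⇒ Q>K, reverse
Step 1:
                  M         L         A         B
  Initial   0.01996   0.01751     3.433    0.5331
  Change    0.08794   0.08794   -0.1319  -0.04397
  Equil      0.1079    0.1055     3.301    0.4891
  solve Keq expr → x = -0.04397; check Q = 1.3590e+05
Then add 0.03272 M of L.
Step 2:
                  M         L         A         B
  Initial    0.1079    0.1382     3.301    0.4891
  Change   -0.01439  -0.01439   0.02159  0.007196
  Equil     0.09351    0.1238     3.323    0.4963
  solve Keq expr → x = 0.007196; check Q = 1.3590e+05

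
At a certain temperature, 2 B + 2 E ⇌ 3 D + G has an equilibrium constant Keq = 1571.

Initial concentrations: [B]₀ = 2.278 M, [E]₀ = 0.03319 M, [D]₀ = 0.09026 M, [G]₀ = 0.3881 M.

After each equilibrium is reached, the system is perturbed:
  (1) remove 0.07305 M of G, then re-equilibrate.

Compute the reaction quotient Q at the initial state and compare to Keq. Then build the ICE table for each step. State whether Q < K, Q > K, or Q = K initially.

Q₀ = 0.04992 vs Keq = 1571 ⇒ Q<K, forward
Step 1:
                  B         E         D         G
  init        2.278   0.03319   0.09026    0.3881
  Δ        -0.03282  -0.03282   0.04923   0.01641
  eq          2.245 3.7233e-04    0.1395    0.4045
  solve Keq expr → x = 0.01641; check Q = 1571
Then remove 0.07305 M of G.
Step 2:
                  B         E         D         G
  init        2.245 3.7233e-04    0.1395    0.3315
  Δ       -3.5087e-05 -3.5087e-05 5.2630e-05 1.7543e-05
  eq          2.245 3.3724e-04    0.1395    0.3315
  solve Keq expr → x = 1.7543e-05; check Q = 1571

Q₀ = 0.04992; Q < K (proceeds forward)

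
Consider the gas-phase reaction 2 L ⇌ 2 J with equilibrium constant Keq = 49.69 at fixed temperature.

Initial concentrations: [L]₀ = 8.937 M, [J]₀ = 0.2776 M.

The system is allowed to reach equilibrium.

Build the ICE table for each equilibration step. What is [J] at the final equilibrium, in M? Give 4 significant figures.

[J]_eq = 8.07 M

Q₀ = 9.6484e-04 vs Keq = 49.69 ⇒ Q<K, forward
Step 1:
                  L         J
  I           8.937    0.2776
  C          -7.792     7.792
  E           1.145      8.07
  solve Keq expr → x = 3.896; check Q = 49.69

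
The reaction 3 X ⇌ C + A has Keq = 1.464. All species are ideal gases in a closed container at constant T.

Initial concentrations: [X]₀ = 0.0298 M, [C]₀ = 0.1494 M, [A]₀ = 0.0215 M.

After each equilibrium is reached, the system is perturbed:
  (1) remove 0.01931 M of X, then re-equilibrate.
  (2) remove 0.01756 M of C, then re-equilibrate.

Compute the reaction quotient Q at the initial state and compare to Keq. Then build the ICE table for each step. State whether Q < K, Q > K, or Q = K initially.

Q₀ = 121.4; Q > K (proceeds reverse)

Q₀ = 121.4 vs Keq = 1.464 ⇒ Q>K, reverse
Step 1:
                    X           C           A
  Initial      0.0298      0.1494      0.0215
  Change      0.04861     -0.0162     -0.0162
  Equil       0.07841      0.1332    0.005298
  solve Keq expr → x = -0.0162; check Q = 1.464
Then remove 0.01931 M of X.
Step 2:
                    X           C           A
  Initial      0.0591      0.1332    0.005298
  Change     0.006454   -0.002151   -0.002151
  Equil       0.06555       0.131    0.003147
  solve Keq expr → x = -0.002151; check Q = 1.464
Then remove 0.01756 M of C.
Step 3:
                    X           C           A
  Initial     0.06555      0.1135    0.003147
  Change  -9.5958e-04  3.1986e-04  3.1986e-04
  Equil       0.06459      0.1138    0.003466
  solve Keq expr → x = 3.1986e-04; check Q = 1.464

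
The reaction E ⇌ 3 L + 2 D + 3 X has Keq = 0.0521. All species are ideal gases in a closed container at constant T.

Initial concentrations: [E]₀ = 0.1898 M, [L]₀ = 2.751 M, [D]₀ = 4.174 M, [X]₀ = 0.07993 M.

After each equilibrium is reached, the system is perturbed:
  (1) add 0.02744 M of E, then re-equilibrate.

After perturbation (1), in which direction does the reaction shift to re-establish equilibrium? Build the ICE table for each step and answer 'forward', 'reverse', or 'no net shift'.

Direction: forward

Q₀ = 0.9759 vs Keq = 0.0521 ⇒ Q>K, reverse
Step 1:
                   E          L          D          X
  I           0.1898      2.751      4.174    0.07993
  C           0.0161   -0.04829   -0.03219   -0.04829
  E           0.2059      2.703      4.142    0.03164
  solve Keq expr → x = -0.0161; check Q = 0.0521
Then add 0.02744 M of E.
Step 2:
                   E          L          D          X
  I           0.2333      2.703      4.142    0.03164
  C       -4.3543e-04   0.001306 8.7086e-04   0.001306
  E           0.2329      2.704      4.143    0.03295
  solve Keq expr → x = 4.3543e-04; check Q = 0.0521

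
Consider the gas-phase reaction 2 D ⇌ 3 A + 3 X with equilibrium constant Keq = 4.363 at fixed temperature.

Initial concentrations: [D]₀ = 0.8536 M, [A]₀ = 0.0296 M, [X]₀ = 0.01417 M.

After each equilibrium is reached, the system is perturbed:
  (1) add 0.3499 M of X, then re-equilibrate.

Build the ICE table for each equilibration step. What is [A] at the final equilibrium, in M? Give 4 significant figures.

Q₀ = 1.0127e-10 vs Keq = 4.363 ⇒ Q<K, forward
Step 1:
                  D         A         X
  I          0.8536    0.0296   0.01417
  C          -0.555    0.8325    0.8325
  E          0.2986    0.8621    0.8467
  solve Keq expr → x = 0.2775; check Q = 4.363
Then add 0.3499 M of X.
Step 2:
                  D         A         X
  I          0.2986    0.8621     1.197
  C         0.06686   -0.1003   -0.1003
  E          0.3654    0.7618     1.096
  solve Keq expr → x = -0.03343; check Q = 4.363

[A]_eq = 0.7618 M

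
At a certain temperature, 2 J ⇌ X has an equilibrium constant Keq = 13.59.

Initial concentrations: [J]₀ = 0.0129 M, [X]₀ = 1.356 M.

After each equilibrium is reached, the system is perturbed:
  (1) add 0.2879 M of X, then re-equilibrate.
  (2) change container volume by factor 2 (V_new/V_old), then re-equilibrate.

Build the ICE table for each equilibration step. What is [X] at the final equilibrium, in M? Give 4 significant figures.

Q₀ = 8149 vs Keq = 13.59 ⇒ Q>K, reverse
Step 1:
                   J          X
  Initial     0.0129      1.356
  Change      0.2859    -0.1429
  Equil       0.2988      1.213
  solve Keq expr → x = -0.1429; check Q = 13.59
Then add 0.2879 M of X.
Step 2:
                   J          X
  Initial     0.2988      1.501
  Change      0.0318    -0.0159
  Equil       0.3306      1.485
  solve Keq expr → x = -0.0159; check Q = 13.59
Then change container volume by factor 2 (V_new/V_old).
Step 3:
                   J          X
  Initial     0.1653     0.7425
  Change     0.06342   -0.03171
  Equil       0.2287     0.7108
  solve Keq expr → x = -0.03171; check Q = 13.59

[X]_eq = 0.7108 M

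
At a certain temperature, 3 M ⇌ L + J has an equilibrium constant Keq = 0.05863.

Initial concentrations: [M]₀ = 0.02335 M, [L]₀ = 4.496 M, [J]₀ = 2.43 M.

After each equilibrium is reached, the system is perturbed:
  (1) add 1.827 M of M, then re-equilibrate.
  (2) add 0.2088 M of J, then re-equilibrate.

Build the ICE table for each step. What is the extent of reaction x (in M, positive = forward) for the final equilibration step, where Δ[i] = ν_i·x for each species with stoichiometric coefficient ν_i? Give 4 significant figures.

Q₀ = 8.5817e+05 vs Keq = 0.05863 ⇒ Q>K, reverse
Step 1:
                  M         L         J
  init      0.02335     4.496      2.43
  Δ           3.917    -1.306    -1.306
  eq           3.94      3.19     1.124
  solve Keq expr → x = -1.306; check Q = 0.05863
Then add 1.827 M of M.
Step 2:
                  M         L         J
  init        5.767      3.19     1.124
  Δ          -1.221    0.4071    0.4071
  eq          4.546     3.597     1.531
  solve Keq expr → x = 0.4071; check Q = 0.05863
Then add 0.2088 M of J.
Step 3:
                  M         L         J
  init        4.546     3.597      1.74
  Δ          0.1363  -0.04545  -0.04545
  eq          4.683     3.552     1.695
  solve Keq expr → x = -0.04545; check Q = 0.05863

x = -0.04545 M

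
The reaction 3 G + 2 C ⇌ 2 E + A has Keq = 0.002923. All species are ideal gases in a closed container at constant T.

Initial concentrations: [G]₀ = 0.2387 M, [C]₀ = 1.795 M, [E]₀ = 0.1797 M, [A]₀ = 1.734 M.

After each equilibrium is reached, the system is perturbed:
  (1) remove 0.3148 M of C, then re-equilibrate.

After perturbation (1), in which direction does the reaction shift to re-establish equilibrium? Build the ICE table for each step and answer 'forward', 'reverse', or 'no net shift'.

Q₀ = 1.278 vs Keq = 0.002923 ⇒ Q>K, reverse
Step 1:
                    G           C           E           A
  init         0.2387       1.795      0.1797       1.734
  Δ            0.2301      0.1534     -0.1534    -0.07672
  eq           0.4688       1.948     0.02627       1.657
  solve Keq expr → x = -0.07672; check Q = 0.002923
Then remove 0.3148 M of C.
Step 2:
                    G           C           E           A
  init         0.4688       1.634     0.02627       1.657
  Δ          0.005668    0.003779   -0.003779   -0.001889
  eq           0.4745       1.637     0.02249       1.655
  solve Keq expr → x = -0.001889; check Q = 0.002923

Direction: reverse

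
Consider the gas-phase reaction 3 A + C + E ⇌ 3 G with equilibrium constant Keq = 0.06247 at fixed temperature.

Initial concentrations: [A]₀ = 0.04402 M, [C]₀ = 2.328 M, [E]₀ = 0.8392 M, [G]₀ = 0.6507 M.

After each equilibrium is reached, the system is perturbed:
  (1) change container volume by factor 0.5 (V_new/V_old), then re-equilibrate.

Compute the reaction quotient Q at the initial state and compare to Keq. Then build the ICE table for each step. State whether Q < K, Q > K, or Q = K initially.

Q₀ = 1653; Q > K (proceeds reverse)

Q₀ = 1653 vs Keq = 0.06247 ⇒ Q>K, reverse
Step 1:
                  A         C         E         G
  Initial   0.04402     2.328    0.8392    0.6507
  Change     0.4096    0.1365    0.1365   -0.4096
  Equil      0.4536     2.465    0.9757    0.2411
  solve Keq expr → x = -0.1365; check Q = 0.06247
Then change container volume by factor 0.5 (V_new/V_old).
Step 2:
                  A         C         E         G
  Initial    0.9072     4.929     1.951    0.4823
  Change    -0.1495  -0.04983  -0.04983    0.1495
  Equil      0.7577     4.879     1.902    0.6317
  solve Keq expr → x = 0.04983; check Q = 0.06247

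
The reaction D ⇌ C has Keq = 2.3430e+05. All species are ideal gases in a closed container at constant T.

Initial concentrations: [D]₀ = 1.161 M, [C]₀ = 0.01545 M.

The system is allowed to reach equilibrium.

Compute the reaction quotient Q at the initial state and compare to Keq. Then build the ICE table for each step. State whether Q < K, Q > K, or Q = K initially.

Q₀ = 0.01331 vs Keq = 2.3430e+05 ⇒ Q<K, forward
Step 1:
                    D           C
  Initial       1.161     0.01545
  Change       -1.161       1.161
  Equil    5.0211e-06       1.176
  solve Keq expr → x = 1.161; check Q = 2.3430e+05

Q₀ = 0.01331; Q < K (proceeds forward)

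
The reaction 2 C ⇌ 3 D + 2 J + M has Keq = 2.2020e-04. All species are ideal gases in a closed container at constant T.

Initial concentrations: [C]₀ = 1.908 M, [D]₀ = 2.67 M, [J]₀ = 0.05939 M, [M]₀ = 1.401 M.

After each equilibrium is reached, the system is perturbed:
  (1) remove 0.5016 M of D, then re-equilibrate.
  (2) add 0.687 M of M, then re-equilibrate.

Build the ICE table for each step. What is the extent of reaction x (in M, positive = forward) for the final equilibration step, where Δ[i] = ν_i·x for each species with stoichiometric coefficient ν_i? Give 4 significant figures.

Q₀ = 0.02584 vs Keq = 2.2020e-04 ⇒ Q>K, reverse
Step 1:
                    C           D           J           M
  I             1.908        2.67     0.05939       1.401
  C           0.05343    -0.08015    -0.05343    -0.02672
  E             1.961        2.59    0.005957       1.374
  solve Keq expr → x = -0.02672; check Q = 2.2020e-04
Then remove 0.5016 M of D.
Step 2:
                    C           D           J           M
  I             1.961       2.088    0.005957       1.374
  C         -0.002238    0.003357    0.002238    0.001119
  E             1.959       2.092    0.008195       1.375
  solve Keq expr → x = 0.001119; check Q = 2.2020e-04
Then add 0.687 M of M.
Step 3:
                    C           D           J           M
  I             1.959       2.092    0.008195       2.062
  C          0.001486   -0.002229   -0.001486 -7.4284e-04
  E             1.961       2.089    0.006709       2.062
  solve Keq expr → x = -7.4284e-04; check Q = 2.2020e-04

x = -7.4284e-04 M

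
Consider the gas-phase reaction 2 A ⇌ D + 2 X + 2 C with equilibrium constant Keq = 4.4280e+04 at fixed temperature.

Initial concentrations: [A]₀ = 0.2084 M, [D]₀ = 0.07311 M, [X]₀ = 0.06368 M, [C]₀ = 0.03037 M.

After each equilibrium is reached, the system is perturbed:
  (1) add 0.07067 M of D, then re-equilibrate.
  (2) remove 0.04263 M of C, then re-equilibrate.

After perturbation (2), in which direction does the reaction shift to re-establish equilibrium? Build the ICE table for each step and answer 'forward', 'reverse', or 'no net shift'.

Q₀ = 6.2962e-06 vs Keq = 4.4280e+04 ⇒ Q<K, forward
Step 1:
                  A         D         X         C
  init       0.2084   0.07311   0.06368   0.03037
  Δ         -0.2083    0.1041    0.2083    0.2083
  eq      1.2984e-04    0.1772     0.272    0.2386
  solve Keq expr → x = 0.1041; check Q = 4.4280e+04
Then add 0.07067 M of D.
Step 2:
                  A         D         X         C
  init    1.2984e-04    0.2479     0.272    0.2386
  Δ       2.3686e-05 -1.1843e-05 -2.3686e-05 -2.3686e-05
  eq      1.5353e-04    0.2479    0.2719    0.2386
  solve Keq expr → x = -1.1843e-05; check Q = 4.4280e+04
Then remove 0.04263 M of C.
Step 3:
                  A         D         X         C
  init    1.5353e-04    0.2479    0.2719     0.196
  Δ       -2.7395e-05 1.3697e-05 2.7395e-05 2.7395e-05
  eq      1.2613e-04    0.2479     0.272     0.196
  solve Keq expr → x = 1.3697e-05; check Q = 4.4280e+04

Direction: forward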